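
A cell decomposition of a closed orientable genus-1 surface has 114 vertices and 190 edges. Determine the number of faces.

For a closed orientable surface of genus 1, χ = 2 − 2·1 = 0.
F = 0 − V + E = 0 − 114 + 190 = 76.

76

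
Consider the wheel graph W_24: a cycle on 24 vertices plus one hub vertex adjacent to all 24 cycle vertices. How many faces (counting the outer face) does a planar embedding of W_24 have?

25

W_24 has V = 24 + 1 = 25 vertices and E = 2·24 = 48 edges.
By Euler's formula F = 2 − V + E = 2 − 25 + 48 = 25.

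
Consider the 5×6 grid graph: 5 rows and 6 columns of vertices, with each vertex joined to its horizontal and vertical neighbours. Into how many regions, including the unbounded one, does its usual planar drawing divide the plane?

The grid has V = 5·6 = 30 vertices and E = 5·5 + 6·4 = 49 edges.
F = 2 − V + E = 2 − 30 + 49 = 21.

21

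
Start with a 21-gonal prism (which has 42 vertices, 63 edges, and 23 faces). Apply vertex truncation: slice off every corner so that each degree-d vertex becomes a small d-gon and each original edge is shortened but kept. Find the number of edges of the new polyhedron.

Truncation replaces each original edge-end by a new vertex, so V′ = 2E = 126.
Each original edge survives, and each old vertex of degree d contributes d new edges; summing degrees gives Σd = 2E, so E′ = E + 2E = 3E = 189.
Each original face survives and each original vertex becomes one new face: F′ = F + V = 65.

189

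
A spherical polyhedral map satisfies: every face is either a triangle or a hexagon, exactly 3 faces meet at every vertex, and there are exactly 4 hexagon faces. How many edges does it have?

Let x be the number of triangles; then F = 4 + x.
Edge–face incidences: 2E = 6·4 + 3·x = 24 + 3x.
Every vertex has degree 3, so 3V = 2E.
Euler: V − E + F = 2 ⇒ (2E)/3 − E + (4 + x) = 2.
Multiply by 6: 2·(2E) − 3·(2E) + 6·(4 + x) = 12, i.e. 24 + 6x − (24 + 3x) = 12.
Collecting terms: 3x = 12, so x = 4.
Then 2E = 24 + 3·4 = 36, so E = 18, V = 2E/3 = 12, F = 4 + 4 = 8.

18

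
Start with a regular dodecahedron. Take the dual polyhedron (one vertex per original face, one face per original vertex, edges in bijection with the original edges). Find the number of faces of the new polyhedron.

The base solid has V = 20, E = 30, F = 12.
The dual swaps V and F and preserves E: V′ = F = 12, E′ = E = 30, F′ = V = 20.

20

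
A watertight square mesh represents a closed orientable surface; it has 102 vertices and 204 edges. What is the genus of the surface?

1

Every face is a square and each edge borders two faces, so 4F = 2·204, giving F = 102.
χ = V − E + F = 102 − 204 + 102 = 0.
For a closed orientable surface χ = 2 − 2g, so g = (2 − (0))/2 = 1.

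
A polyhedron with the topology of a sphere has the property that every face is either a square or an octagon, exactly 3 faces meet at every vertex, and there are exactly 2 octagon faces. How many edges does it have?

Let x be the number of squares; then F = 2 + x.
Edge–face incidences: 2E = 8·2 + 4·x = 16 + 4x.
Every vertex has degree 3, so 3V = 2E.
Euler: V − E + F = 2 ⇒ (2E)/3 − E + (2 + x) = 2.
Multiply by 6: 2·(2E) − 3·(2E) + 6·(2 + x) = 12, i.e. 12 + 6x − (16 + 4x) = 12.
Collecting terms: 2x − 4 = 12, so 2x = 16, so x = 8.
Then 2E = 16 + 4·8 = 48, so E = 24, V = 2E/3 = 16, F = 2 + 8 = 10.

24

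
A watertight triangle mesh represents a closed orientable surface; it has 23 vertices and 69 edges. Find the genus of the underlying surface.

Every face is a triangle and each edge borders two faces, so 3F = 2·69, giving F = 46.
χ = V − E + F = 23 − 69 + 46 = 0.
For a closed orientable surface χ = 2 − 2g, so g = (2 − (0))/2 = 1.

1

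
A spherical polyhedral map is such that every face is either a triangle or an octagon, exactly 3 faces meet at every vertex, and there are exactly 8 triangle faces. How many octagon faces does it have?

Let x be the number of octagons; then F = 8 + x.
Edge–face incidences: 2E = 3·8 + 8·x = 24 + 8x.
Every vertex has degree 3, so 3V = 2E.
Euler: V − E + F = 2 ⇒ (2E)/3 − E + (8 + x) = 2.
Multiply by 6: 2·(2E) − 3·(2E) + 6·(8 + x) = 12, i.e. 48 + 6x − (24 + 8x) = 12.
Collecting terms: −2x + 24 = 12, so −2x = −12, so x = 6.
Then 2E = 24 + 8·6 = 72, so E = 36, V = 2E/3 = 24, F = 8 + 6 = 14.

6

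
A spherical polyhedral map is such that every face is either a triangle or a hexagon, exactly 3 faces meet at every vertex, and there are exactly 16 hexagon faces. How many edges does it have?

54

Let x be the number of triangles; then F = 16 + x.
Edge–face incidences: 2E = 6·16 + 3·x = 96 + 3x.
Every vertex has degree 3, so 3V = 2E.
Euler: V − E + F = 2 ⇒ (2E)/3 − E + (16 + x) = 2.
Multiply by 6: 2·(2E) − 3·(2E) + 6·(16 + x) = 12, i.e. 96 + 6x − (96 + 3x) = 12.
Collecting terms: 3x = 12, so x = 4.
Then 2E = 96 + 3·4 = 108, so E = 54, V = 2E/3 = 36, F = 16 + 4 = 20.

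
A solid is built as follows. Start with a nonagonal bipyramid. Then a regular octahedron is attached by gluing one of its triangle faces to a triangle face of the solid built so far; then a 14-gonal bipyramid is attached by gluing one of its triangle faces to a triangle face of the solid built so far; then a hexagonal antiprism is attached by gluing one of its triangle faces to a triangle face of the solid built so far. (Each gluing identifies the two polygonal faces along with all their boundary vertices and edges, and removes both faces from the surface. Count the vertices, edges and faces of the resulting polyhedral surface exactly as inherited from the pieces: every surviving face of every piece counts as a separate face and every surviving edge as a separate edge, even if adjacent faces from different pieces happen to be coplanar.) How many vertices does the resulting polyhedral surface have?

A nonagonal bipyramid: V=11, E=27, F=18.
Attach a regular octahedron (V=6, E=12, F=8) along a 3-gon: merge 3 vertices and 3 edges, delete both glued faces → V=14, E=36, F=24.
Attach a 14-gonal bipyramid (V=16, E=42, F=28) along a 3-gon: merge 3 vertices and 3 edges, delete both glued faces → V=27, E=75, F=50.
Attach a hexagonal antiprism (V=12, E=24, F=14) along a 3-gon: merge 3 vertices and 3 edges, delete both glued faces → V=36, E=96, F=62.
Check: V − E + F = 36 − 96 + 62 = 2.

36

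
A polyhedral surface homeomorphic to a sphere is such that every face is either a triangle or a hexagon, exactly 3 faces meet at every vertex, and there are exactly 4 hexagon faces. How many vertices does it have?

12

Let x be the number of triangles; then F = 4 + x.
Edge–face incidences: 2E = 6·4 + 3·x = 24 + 3x.
Every vertex has degree 3, so 3V = 2E.
Euler: V − E + F = 2 ⇒ (2E)/3 − E + (4 + x) = 2.
Multiply by 6: 2·(2E) − 3·(2E) + 6·(4 + x) = 12, i.e. 24 + 6x − (24 + 3x) = 12.
Collecting terms: 3x = 12, so x = 4.
Then 2E = 24 + 3·4 = 36, so E = 18, V = 2E/3 = 12, F = 4 + 4 = 8.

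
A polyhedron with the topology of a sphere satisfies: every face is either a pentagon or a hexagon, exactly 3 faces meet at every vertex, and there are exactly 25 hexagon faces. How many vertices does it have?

Let x be the number of pentagons; then F = 25 + x.
Edge–face incidences: 2E = 6·25 + 5·x = 150 + 5x.
Every vertex has degree 3, so 3V = 2E.
Euler: V − E + F = 2 ⇒ (2E)/3 − E + (25 + x) = 2.
Multiply by 6: 2·(2E) − 3·(2E) + 6·(25 + x) = 12, i.e. 150 + 6x − (150 + 5x) = 12.
Collecting terms: x = 12.
Then 2E = 150 + 5·12 = 210, so E = 105, V = 2E/3 = 70, F = 25 + 12 = 37.

70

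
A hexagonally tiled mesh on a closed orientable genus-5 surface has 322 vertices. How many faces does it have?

165

χ = 2 − 2·5 = -8, and every face is a hexagon so 6F = 2E.
V − E + F = -8 with E = 6F/2 gives 322 − (6/2 − 1)·F = -8, so F = 165 and E = 495.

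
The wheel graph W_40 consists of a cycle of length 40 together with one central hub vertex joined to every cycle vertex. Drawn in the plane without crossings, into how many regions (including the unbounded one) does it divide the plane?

W_40 has V = 40 + 1 = 41 vertices and E = 2·40 = 80 edges.
By Euler's formula F = 2 − V + E = 2 − 41 + 80 = 41.

41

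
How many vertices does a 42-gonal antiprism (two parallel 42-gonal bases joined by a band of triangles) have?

84

An antiprism on an n-gon has two n-gon caps and 2n triangles: V = 2·42 = 84, E = 4·42 = 168, F = 2·42 + 2 = 86.
Check: V − E + F = 84 − 168 + 86 = 2.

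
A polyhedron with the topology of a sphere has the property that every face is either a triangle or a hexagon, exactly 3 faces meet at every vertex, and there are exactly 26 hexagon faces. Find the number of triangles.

Let x be the number of triangles; then F = 26 + x.
Edge–face incidences: 2E = 6·26 + 3·x = 156 + 3x.
Every vertex has degree 3, so 3V = 2E.
Euler: V − E + F = 2 ⇒ (2E)/3 − E + (26 + x) = 2.
Multiply by 6: 2·(2E) − 3·(2E) + 6·(26 + x) = 12, i.e. 156 + 6x − (156 + 3x) = 12.
Collecting terms: 3x = 12, so x = 4.
Then 2E = 156 + 3·4 = 168, so E = 84, V = 2E/3 = 56, F = 26 + 4 = 30.

4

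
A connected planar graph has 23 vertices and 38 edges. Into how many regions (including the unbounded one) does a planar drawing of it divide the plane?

Euler's formula for a connected plane graph: V − E + F = 2, so F = 2 − 23 + 38 = 17.

17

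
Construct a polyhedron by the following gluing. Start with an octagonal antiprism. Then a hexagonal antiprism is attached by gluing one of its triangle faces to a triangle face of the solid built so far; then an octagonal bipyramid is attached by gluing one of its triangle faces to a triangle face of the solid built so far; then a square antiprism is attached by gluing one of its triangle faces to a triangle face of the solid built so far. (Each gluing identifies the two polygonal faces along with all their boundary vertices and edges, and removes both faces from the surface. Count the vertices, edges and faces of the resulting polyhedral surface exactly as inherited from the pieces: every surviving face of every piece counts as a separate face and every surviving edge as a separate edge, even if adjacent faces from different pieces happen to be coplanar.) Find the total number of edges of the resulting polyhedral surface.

87

An octagonal antiprism: V=16, E=32, F=18.
Attach a hexagonal antiprism (V=12, E=24, F=14) along a 3-gon: merge 3 vertices and 3 edges, delete both glued faces → V=25, E=53, F=30.
Attach an octagonal bipyramid (V=10, E=24, F=16) along a 3-gon: merge 3 vertices and 3 edges, delete both glued faces → V=32, E=74, F=44.
Attach a square antiprism (V=8, E=16, F=10) along a 3-gon: merge 3 vertices and 3 edges, delete both glued faces → V=37, E=87, F=52.
Check: V − E + F = 37 − 87 + 52 = 2.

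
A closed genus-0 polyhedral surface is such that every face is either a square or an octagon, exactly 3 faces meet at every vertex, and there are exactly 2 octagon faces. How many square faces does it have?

Let x be the number of squares; then F = 2 + x.
Edge–face incidences: 2E = 8·2 + 4·x = 16 + 4x.
Every vertex has degree 3, so 3V = 2E.
Euler: V − E + F = 2 ⇒ (2E)/3 − E + (2 + x) = 2.
Multiply by 6: 2·(2E) − 3·(2E) + 6·(2 + x) = 12, i.e. 12 + 6x − (16 + 4x) = 12.
Collecting terms: 2x − 4 = 12, so 2x = 16, so x = 8.
Then 2E = 16 + 4·8 = 48, so E = 24, V = 2E/3 = 16, F = 2 + 8 = 10.

8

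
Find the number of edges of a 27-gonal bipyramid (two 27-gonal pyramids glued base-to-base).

A bipyramid over an n-gon has 2n triangular faces and n + 2 vertices: V = 27 + 2 = 29, E = 3·27 = 81, F = 2·27 = 54.

81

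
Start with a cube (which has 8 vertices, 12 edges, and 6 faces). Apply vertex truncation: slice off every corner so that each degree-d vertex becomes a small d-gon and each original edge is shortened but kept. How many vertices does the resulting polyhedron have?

24

Truncation replaces each original edge-end by a new vertex, so V′ = 2E = 24.
Each original edge survives, and each old vertex of degree d contributes d new edges; summing degrees gives Σd = 2E, so E′ = E + 2E = 3E = 36.
Each original face survives and each original vertex becomes one new face: F′ = F + V = 14.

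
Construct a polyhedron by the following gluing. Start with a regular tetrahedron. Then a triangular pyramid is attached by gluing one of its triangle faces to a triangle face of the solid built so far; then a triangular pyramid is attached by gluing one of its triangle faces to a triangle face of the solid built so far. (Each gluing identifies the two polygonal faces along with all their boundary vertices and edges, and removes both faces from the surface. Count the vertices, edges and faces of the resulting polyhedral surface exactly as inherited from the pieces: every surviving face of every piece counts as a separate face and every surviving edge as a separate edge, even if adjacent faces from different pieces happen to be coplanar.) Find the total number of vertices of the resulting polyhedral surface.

6

A regular tetrahedron: V=4, E=6, F=4.
Attach a triangular pyramid (V=4, E=6, F=4) along a 3-gon: merge 3 vertices and 3 edges, delete both glued faces → V=5, E=9, F=6.
Attach a triangular pyramid (V=4, E=6, F=4) along a 3-gon: merge 3 vertices and 3 edges, delete both glued faces → V=6, E=12, F=8.
Check: V − E + F = 6 − 12 + 8 = 2.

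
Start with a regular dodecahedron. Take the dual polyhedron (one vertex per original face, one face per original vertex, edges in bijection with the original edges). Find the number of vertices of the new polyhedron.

The base solid has V = 20, E = 30, F = 12.
The dual swaps V and F and preserves E: V′ = F = 12, E′ = E = 30, F′ = V = 20.

12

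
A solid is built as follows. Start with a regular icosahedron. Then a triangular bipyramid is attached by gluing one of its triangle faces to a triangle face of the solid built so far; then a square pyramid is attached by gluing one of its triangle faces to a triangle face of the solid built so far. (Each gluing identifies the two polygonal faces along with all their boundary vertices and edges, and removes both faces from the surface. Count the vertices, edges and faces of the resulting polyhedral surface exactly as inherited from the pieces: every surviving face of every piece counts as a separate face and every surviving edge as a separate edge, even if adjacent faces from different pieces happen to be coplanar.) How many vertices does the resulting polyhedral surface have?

A regular icosahedron: V=12, E=30, F=20.
Attach a triangular bipyramid (V=5, E=9, F=6) along a 3-gon: merge 3 vertices and 3 edges, delete both glued faces → V=14, E=36, F=24.
Attach a square pyramid (V=5, E=8, F=5) along a 3-gon: merge 3 vertices and 3 edges, delete both glued faces → V=16, E=41, F=27.
Check: V − E + F = 16 − 41 + 27 = 2.

16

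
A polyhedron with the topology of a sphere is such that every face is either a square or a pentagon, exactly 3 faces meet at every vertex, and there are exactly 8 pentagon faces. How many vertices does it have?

Let x be the number of squares; then F = 8 + x.
Edge–face incidences: 2E = 5·8 + 4·x = 40 + 4x.
Every vertex has degree 3, so 3V = 2E.
Euler: V − E + F = 2 ⇒ (2E)/3 − E + (8 + x) = 2.
Multiply by 6: 2·(2E) − 3·(2E) + 6·(8 + x) = 12, i.e. 48 + 6x − (40 + 4x) = 12.
Collecting terms: 2x + 8 = 12, so 2x = 4, so x = 2.
Then 2E = 40 + 4·2 = 48, so E = 24, V = 2E/3 = 16, F = 8 + 2 = 10.

16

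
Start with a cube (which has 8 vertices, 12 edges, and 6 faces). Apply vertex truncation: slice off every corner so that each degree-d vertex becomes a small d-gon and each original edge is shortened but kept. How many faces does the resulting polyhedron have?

14

Truncation replaces each original edge-end by a new vertex, so V′ = 2E = 24.
Each original edge survives, and each old vertex of degree d contributes d new edges; summing degrees gives Σd = 2E, so E′ = E + 2E = 3E = 36.
Each original face survives and each original vertex becomes one new face: F′ = F + V = 14.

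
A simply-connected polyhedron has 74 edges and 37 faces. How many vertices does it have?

Here V − E + F = 2.
V = 2 + E − F = 2 + 74 − 37 = 39.

39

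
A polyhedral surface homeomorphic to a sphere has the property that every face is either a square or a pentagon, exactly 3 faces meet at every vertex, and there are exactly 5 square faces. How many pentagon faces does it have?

2

Let x be the number of pentagons; then F = 5 + x.
Edge–face incidences: 2E = 4·5 + 5·x = 20 + 5x.
Every vertex has degree 3, so 3V = 2E.
Euler: V − E + F = 2 ⇒ (2E)/3 − E + (5 + x) = 2.
Multiply by 6: 2·(2E) − 3·(2E) + 6·(5 + x) = 12, i.e. 30 + 6x − (20 + 5x) = 12.
Collecting terms: x + 10 = 12, so x = 2.
Then 2E = 20 + 5·2 = 30, so E = 15, V = 2E/3 = 10, F = 5 + 2 = 7.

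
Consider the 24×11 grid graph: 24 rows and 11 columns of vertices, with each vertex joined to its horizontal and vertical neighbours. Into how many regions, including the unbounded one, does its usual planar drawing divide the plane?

231

The grid has V = 24·11 = 264 vertices and E = 24·10 + 11·23 = 493 edges.
F = 2 − V + E = 2 − 264 + 493 = 231.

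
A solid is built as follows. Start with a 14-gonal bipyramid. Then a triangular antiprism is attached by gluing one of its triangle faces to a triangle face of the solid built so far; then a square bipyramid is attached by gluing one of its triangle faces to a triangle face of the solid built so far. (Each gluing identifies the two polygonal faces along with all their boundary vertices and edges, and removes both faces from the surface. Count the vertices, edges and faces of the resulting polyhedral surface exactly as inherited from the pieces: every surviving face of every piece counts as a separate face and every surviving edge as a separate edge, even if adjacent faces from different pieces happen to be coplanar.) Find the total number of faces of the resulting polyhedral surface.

A 14-gonal bipyramid: V=16, E=42, F=28.
Attach a triangular antiprism (V=6, E=12, F=8) along a 3-gon: merge 3 vertices and 3 edges, delete both glued faces → V=19, E=51, F=34.
Attach a square bipyramid (V=6, E=12, F=8) along a 3-gon: merge 3 vertices and 3 edges, delete both glued faces → V=22, E=60, F=40.
Check: V − E + F = 22 − 60 + 40 = 2.

40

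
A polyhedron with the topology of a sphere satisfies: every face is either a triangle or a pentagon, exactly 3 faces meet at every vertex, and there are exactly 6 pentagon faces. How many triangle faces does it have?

2

Let x be the number of triangles; then F = 6 + x.
Edge–face incidences: 2E = 5·6 + 3·x = 30 + 3x.
Every vertex has degree 3, so 3V = 2E.
Euler: V − E + F = 2 ⇒ (2E)/3 − E + (6 + x) = 2.
Multiply by 6: 2·(2E) − 3·(2E) + 6·(6 + x) = 12, i.e. 36 + 6x − (30 + 3x) = 12.
Collecting terms: 3x + 6 = 12, so 3x = 6, so x = 2.
Then 2E = 30 + 3·2 = 36, so E = 18, V = 2E/3 = 12, F = 6 + 2 = 8.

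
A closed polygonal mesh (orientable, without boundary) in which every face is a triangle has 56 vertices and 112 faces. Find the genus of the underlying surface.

1

Every face is a triangle, so 2E = 3·112 = 336, giving E = 168.
χ = V − E + F = 56 − 168 + 112 = 0.
For a closed orientable surface χ = 2 − 2g, so g = (2 − (0))/2 = 1.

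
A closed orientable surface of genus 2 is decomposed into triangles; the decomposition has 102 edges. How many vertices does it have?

χ = 2 − 2·2 = -2, and every face is a triangle so 3F = 2E.
F = 2E/3 = 68. Then V = -2 + E − F = -2 + 102 − 68 = 32.

32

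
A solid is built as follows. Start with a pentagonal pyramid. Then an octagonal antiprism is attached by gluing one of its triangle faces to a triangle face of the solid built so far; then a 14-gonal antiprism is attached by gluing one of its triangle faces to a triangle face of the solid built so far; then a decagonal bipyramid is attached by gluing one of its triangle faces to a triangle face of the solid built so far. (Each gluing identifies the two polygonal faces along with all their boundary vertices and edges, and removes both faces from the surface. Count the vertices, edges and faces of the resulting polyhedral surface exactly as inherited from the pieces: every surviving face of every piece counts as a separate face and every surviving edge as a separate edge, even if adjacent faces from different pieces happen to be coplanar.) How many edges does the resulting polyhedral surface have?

119

A pentagonal pyramid: V=6, E=10, F=6.
Attach an octagonal antiprism (V=16, E=32, F=18) along a 3-gon: merge 3 vertices and 3 edges, delete both glued faces → V=19, E=39, F=22.
Attach a 14-gonal antiprism (V=28, E=56, F=30) along a 3-gon: merge 3 vertices and 3 edges, delete both glued faces → V=44, E=92, F=50.
Attach a decagonal bipyramid (V=12, E=30, F=20) along a 3-gon: merge 3 vertices and 3 edges, delete both glued faces → V=53, E=119, F=68.
Check: V − E + F = 53 − 119 + 68 = 2.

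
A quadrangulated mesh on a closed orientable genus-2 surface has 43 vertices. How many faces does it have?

χ = 2 − 2·2 = -2, and every face is a square so 4F = 2E.
V − E + F = -2 with E = 4F/2 gives 43 − (4/2 − 1)·F = -2, so F = 45 and E = 90.

45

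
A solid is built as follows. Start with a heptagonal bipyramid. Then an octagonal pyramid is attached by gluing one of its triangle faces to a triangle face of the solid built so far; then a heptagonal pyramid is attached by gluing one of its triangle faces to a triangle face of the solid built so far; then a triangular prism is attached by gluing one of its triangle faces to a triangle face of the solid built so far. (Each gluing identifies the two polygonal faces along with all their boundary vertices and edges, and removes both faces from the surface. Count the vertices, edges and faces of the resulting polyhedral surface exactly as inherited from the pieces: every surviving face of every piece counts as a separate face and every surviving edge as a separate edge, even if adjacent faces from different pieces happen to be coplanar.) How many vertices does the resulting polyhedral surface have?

A heptagonal bipyramid: V=9, E=21, F=14.
Attach an octagonal pyramid (V=9, E=16, F=9) along a 3-gon: merge 3 vertices and 3 edges, delete both glued faces → V=15, E=34, F=21.
Attach a heptagonal pyramid (V=8, E=14, F=8) along a 3-gon: merge 3 vertices and 3 edges, delete both glued faces → V=20, E=45, F=27.
Attach a triangular prism (V=6, E=9, F=5) along a 3-gon: merge 3 vertices and 3 edges, delete both glued faces → V=23, E=51, F=30.
Check: V − E + F = 23 − 51 + 30 = 2.

23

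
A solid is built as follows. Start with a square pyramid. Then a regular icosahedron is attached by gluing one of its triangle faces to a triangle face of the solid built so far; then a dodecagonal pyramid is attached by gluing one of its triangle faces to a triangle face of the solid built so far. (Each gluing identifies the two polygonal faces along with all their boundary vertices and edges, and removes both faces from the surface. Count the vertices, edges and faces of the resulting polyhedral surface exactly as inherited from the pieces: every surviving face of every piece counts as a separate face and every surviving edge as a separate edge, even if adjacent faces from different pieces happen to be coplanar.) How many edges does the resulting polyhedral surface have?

A square pyramid: V=5, E=8, F=5.
Attach a regular icosahedron (V=12, E=30, F=20) along a 3-gon: merge 3 vertices and 3 edges, delete both glued faces → V=14, E=35, F=23.
Attach a dodecagonal pyramid (V=13, E=24, F=13) along a 3-gon: merge 3 vertices and 3 edges, delete both glued faces → V=24, E=56, F=34.
Check: V − E + F = 24 − 56 + 34 = 2.

56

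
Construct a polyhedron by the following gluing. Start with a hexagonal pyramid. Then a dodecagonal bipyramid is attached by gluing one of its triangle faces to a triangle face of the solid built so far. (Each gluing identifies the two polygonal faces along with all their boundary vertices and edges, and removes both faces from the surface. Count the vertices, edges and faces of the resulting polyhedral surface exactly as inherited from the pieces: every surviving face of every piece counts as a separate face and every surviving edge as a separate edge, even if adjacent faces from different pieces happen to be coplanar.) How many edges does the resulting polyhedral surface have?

45

A hexagonal pyramid: V=7, E=12, F=7.
Attach a dodecagonal bipyramid (V=14, E=36, F=24) along a 3-gon: merge 3 vertices and 3 edges, delete both glued faces → V=18, E=45, F=29.
Check: V − E + F = 18 − 45 + 29 = 2.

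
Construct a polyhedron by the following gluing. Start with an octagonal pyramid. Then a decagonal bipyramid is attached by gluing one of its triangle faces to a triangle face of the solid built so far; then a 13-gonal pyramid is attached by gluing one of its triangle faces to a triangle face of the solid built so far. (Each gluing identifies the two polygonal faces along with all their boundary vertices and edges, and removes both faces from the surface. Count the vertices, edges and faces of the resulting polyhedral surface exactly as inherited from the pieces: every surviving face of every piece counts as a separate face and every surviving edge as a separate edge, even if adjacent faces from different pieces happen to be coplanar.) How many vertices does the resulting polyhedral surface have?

An octagonal pyramid: V=9, E=16, F=9.
Attach a decagonal bipyramid (V=12, E=30, F=20) along a 3-gon: merge 3 vertices and 3 edges, delete both glued faces → V=18, E=43, F=27.
Attach a 13-gonal pyramid (V=14, E=26, F=14) along a 3-gon: merge 3 vertices and 3 edges, delete both glued faces → V=29, E=66, F=39.
Check: V − E + F = 29 − 66 + 39 = 2.

29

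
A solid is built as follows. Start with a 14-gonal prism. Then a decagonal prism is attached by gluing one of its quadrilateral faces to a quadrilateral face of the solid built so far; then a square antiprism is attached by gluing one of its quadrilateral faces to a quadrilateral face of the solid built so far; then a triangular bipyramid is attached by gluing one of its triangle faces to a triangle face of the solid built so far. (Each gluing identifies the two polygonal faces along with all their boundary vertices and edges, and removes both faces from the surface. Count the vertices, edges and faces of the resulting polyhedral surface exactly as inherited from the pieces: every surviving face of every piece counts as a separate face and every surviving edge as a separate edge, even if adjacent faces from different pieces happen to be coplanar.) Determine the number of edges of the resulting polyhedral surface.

86

A 14-gonal prism: V=28, E=42, F=16.
Attach a decagonal prism (V=20, E=30, F=12) along a 4-gon: merge 4 vertices and 4 edges, delete both glued faces → V=44, E=68, F=26.
Attach a square antiprism (V=8, E=16, F=10) along a 4-gon: merge 4 vertices and 4 edges, delete both glued faces → V=48, E=80, F=34.
Attach a triangular bipyramid (V=5, E=9, F=6) along a 3-gon: merge 3 vertices and 3 edges, delete both glued faces → V=50, E=86, F=38.
Check: V − E + F = 50 − 86 + 38 = 2.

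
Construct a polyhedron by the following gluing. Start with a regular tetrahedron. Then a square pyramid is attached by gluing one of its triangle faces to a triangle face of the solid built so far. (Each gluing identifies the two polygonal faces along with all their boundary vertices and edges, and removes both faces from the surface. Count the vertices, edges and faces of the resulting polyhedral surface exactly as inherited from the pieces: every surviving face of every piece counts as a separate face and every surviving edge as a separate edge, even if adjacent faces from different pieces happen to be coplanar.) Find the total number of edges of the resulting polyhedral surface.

A regular tetrahedron: V=4, E=6, F=4.
Attach a square pyramid (V=5, E=8, F=5) along a 3-gon: merge 3 vertices and 3 edges, delete both glued faces → V=6, E=11, F=7.
Check: V − E + F = 6 − 11 + 7 = 2.

11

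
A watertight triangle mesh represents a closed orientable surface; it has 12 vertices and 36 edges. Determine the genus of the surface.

Every face is a triangle and each edge borders two faces, so 3F = 2·36, giving F = 24.
χ = V − E + F = 12 − 36 + 24 = 0.
For a closed orientable surface χ = 2 − 2g, so g = (2 − (0))/2 = 1.

1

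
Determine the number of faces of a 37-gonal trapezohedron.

The n-trapezohedron (dual of the n-antiprism) has V = 2·37 + 2 = 76, E = 4·37 = 148, F = 2·37 = 74.

74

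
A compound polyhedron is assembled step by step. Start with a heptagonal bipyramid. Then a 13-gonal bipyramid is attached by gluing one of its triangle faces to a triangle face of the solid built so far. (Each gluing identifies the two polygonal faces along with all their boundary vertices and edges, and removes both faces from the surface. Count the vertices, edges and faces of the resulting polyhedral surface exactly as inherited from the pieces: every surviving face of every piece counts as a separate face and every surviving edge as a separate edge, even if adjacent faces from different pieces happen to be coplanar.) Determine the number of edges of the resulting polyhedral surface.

57

A heptagonal bipyramid: V=9, E=21, F=14.
Attach a 13-gonal bipyramid (V=15, E=39, F=26) along a 3-gon: merge 3 vertices and 3 edges, delete both glued faces → V=21, E=57, F=38.
Check: V − E + F = 21 − 57 + 38 = 2.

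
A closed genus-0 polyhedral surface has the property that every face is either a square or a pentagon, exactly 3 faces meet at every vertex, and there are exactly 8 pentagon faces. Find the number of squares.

2

Let x be the number of squares; then F = 8 + x.
Edge–face incidences: 2E = 5·8 + 4·x = 40 + 4x.
Every vertex has degree 3, so 3V = 2E.
Euler: V − E + F = 2 ⇒ (2E)/3 − E + (8 + x) = 2.
Multiply by 6: 2·(2E) − 3·(2E) + 6·(8 + x) = 12, i.e. 48 + 6x − (40 + 4x) = 12.
Collecting terms: 2x + 8 = 12, so 2x = 4, so x = 2.
Then 2E = 40 + 4·2 = 48, so E = 24, V = 2E/3 = 16, F = 8 + 2 = 10.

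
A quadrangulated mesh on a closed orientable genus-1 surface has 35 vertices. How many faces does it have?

35

χ = 2 − 2·1 = 0, and every face is a square so 4F = 2E.
V − E + F = 0 with E = 4F/2 gives 35 − (4/2 − 1)·F = 0, so F = 35 and E = 70.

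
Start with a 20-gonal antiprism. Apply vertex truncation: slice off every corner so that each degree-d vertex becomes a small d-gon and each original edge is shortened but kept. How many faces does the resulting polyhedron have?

The base solid has V = 40, E = 80, F = 42.
Truncation replaces each original edge-end by a new vertex, so V′ = 2E = 160.
Each original edge survives, and each old vertex of degree d contributes d new edges; summing degrees gives Σd = 2E, so E′ = E + 2E = 3E = 240.
Each original face survives and each original vertex becomes one new face: F′ = F + V = 82.

82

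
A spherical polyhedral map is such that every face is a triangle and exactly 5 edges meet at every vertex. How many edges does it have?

Each face has 3 edges and each edge borders two faces, so 2E = 3F.
Each vertex has degree 5, so 5V = 2E and hence V = 3F/5.
Euler: V − E + F = 2 ⇒ (3F/5) − (3F/2) + F = 2.
Multiply by 10: (6 − 15 + 10)F = 20, i.e. 1F = 20.
So F = 20, E = 3·20/2 = 30, V = 3·20/5 = 12.

30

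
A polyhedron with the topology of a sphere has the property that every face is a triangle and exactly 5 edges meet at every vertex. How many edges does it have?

Each face has 3 edges and each edge borders two faces, so 2E = 3F.
Each vertex has degree 5, so 5V = 2E and hence V = 3F/5.
Euler: V − E + F = 2 ⇒ (3F/5) − (3F/2) + F = 2.
Multiply by 10: (6 − 15 + 10)F = 20, i.e. 1F = 20.
So F = 20, E = 3·20/2 = 30, V = 3·20/5 = 12.

30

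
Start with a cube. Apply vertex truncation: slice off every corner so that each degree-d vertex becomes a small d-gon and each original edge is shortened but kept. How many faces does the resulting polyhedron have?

14

The base solid has V = 8, E = 12, F = 6.
Truncation replaces each original edge-end by a new vertex, so V′ = 2E = 24.
Each original edge survives, and each old vertex of degree d contributes d new edges; summing degrees gives Σd = 2E, so E′ = E + 2E = 3E = 36.
Each original face survives and each original vertex becomes one new face: F′ = F + V = 14.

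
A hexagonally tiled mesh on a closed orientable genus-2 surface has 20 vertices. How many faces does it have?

11

χ = 2 − 2·2 = -2, and every face is a hexagon so 6F = 2E.
V − E + F = -2 with E = 6F/2 gives 20 − (6/2 − 1)·F = -2, so F = 11 and E = 33.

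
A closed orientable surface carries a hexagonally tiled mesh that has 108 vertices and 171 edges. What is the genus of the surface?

Every face is a hexagon and each edge borders two faces, so 6F = 2·171, giving F = 57.
χ = V − E + F = 108 − 171 + 57 = -6.
For a closed orientable surface χ = 2 − 2g, so g = (2 − (-6))/2 = 4.

4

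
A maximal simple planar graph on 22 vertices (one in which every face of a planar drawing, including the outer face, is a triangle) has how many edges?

In a plane triangulation 3F = 2E and V − E + F = 2, so E = 3V − 6 = 3·22 − 6 = 60.

60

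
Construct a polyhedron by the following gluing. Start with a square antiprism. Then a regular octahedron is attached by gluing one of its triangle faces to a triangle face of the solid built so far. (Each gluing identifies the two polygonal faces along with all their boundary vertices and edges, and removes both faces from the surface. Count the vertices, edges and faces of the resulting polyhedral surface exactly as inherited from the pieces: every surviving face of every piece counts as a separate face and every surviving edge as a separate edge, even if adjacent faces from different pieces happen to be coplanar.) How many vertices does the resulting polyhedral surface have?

A square antiprism: V=8, E=16, F=10.
Attach a regular octahedron (V=6, E=12, F=8) along a 3-gon: merge 3 vertices and 3 edges, delete both glued faces → V=11, E=25, F=16.
Check: V − E + F = 11 − 25 + 16 = 2.

11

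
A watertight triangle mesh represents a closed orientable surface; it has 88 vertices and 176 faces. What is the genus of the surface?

Every face is a triangle, so 2E = 3·176 = 528, giving E = 264.
χ = V − E + F = 88 − 264 + 176 = 0.
For a closed orientable surface χ = 2 − 2g, so g = (2 − (0))/2 = 1.

1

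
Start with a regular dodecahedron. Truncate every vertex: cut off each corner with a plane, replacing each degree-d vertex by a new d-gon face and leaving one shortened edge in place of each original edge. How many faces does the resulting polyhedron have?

The base solid has V = 20, E = 30, F = 12.
Truncation replaces each original edge-end by a new vertex, so V′ = 2E = 60.
Each original edge survives, and each old vertex of degree d contributes d new edges; summing degrees gives Σd = 2E, so E′ = E + 2E = 3E = 90.
Each original face survives and each original vertex becomes one new face: F′ = F + V = 32.

32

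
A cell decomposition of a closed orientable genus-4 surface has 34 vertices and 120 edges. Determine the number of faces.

For a closed orientable surface of genus 4, χ = 2 − 2·4 = -6.
F = -6 − V + E = -6 − 34 + 120 = 80.

80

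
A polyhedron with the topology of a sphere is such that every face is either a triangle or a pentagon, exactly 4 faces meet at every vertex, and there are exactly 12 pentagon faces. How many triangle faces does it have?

20

Let x be the number of triangles; then F = 12 + x.
Edge–face incidences: 2E = 5·12 + 3·x = 60 + 3x.
Every vertex has degree 4, so 4V = 2E.
Euler: V − E + F = 2 ⇒ (2E)/4 − E + (12 + x) = 2.
Multiply by 8: 2·(2E) − 4·(2E) + 8·(12 + x) = 16, i.e. 96 + 8x − 2·(60 + 3x) = 16.
Collecting terms: 2x − 24 = 16, so 2x = 40, so x = 20.
Then 2E = 60 + 3·20 = 120, so E = 60, V = 2E/4 = 30, F = 12 + 20 = 32.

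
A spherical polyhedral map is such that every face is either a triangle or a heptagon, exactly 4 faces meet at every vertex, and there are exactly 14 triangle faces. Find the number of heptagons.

Let x be the number of heptagons; then F = 14 + x.
Edge–face incidences: 2E = 3·14 + 7·x = 42 + 7x.
Every vertex has degree 4, so 4V = 2E.
Euler: V − E + F = 2 ⇒ (2E)/4 − E + (14 + x) = 2.
Multiply by 8: 2·(2E) − 4·(2E) + 8·(14 + x) = 16, i.e. 112 + 8x − 2·(42 + 7x) = 16.
Collecting terms: −6x + 28 = 16, so −6x = −12, so x = 2.
Then 2E = 42 + 7·2 = 56, so E = 28, V = 2E/4 = 14, F = 14 + 2 = 16.

2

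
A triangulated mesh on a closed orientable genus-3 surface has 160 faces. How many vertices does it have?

χ = 2 − 2·3 = -4, and every face is a triangle so 3F = 2E.
E = 3·160/2 = 240. Then V = -4 + E − F = -4 + 240 − 160 = 76.

76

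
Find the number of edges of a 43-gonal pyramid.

A pyramid on an n-gon base has one n-gon and n triangles: V = 43 + 1 = 44, E = 2·43 = 86, F = 43 + 1 = 44.

86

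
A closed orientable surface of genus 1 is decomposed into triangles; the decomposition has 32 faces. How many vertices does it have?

χ = 2 − 2·1 = 0, and every face is a triangle so 3F = 2E.
E = 3·32/2 = 48. Then V = 0 + E − F = 0 + 48 − 32 = 16.

16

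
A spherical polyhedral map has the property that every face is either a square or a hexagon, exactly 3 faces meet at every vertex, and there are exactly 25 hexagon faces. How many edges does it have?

Let x be the number of squares; then F = 25 + x.
Edge–face incidences: 2E = 6·25 + 4·x = 150 + 4x.
Every vertex has degree 3, so 3V = 2E.
Euler: V − E + F = 2 ⇒ (2E)/3 − E + (25 + x) = 2.
Multiply by 6: 2·(2E) − 3·(2E) + 6·(25 + x) = 12, i.e. 150 + 6x − (150 + 4x) = 12.
Collecting terms: 2x = 12, so x = 6.
Then 2E = 150 + 4·6 = 174, so E = 87, V = 2E/3 = 58, F = 25 + 6 = 31.

87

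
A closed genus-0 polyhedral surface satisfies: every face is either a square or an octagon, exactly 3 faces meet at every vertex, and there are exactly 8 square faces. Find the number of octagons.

Let x be the number of octagons; then F = 8 + x.
Edge–face incidences: 2E = 4·8 + 8·x = 32 + 8x.
Every vertex has degree 3, so 3V = 2E.
Euler: V − E + F = 2 ⇒ (2E)/3 − E + (8 + x) = 2.
Multiply by 6: 2·(2E) − 3·(2E) + 6·(8 + x) = 12, i.e. 48 + 6x − (32 + 8x) = 12.
Collecting terms: −2x + 16 = 12, so −2x = −4, so x = 2.
Then 2E = 32 + 8·2 = 48, so E = 24, V = 2E/3 = 16, F = 8 + 2 = 10.

2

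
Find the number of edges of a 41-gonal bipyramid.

123

A bipyramid over an n-gon has 2n triangular faces and n + 2 vertices: V = 41 + 2 = 43, E = 3·41 = 123, F = 2·41 = 82.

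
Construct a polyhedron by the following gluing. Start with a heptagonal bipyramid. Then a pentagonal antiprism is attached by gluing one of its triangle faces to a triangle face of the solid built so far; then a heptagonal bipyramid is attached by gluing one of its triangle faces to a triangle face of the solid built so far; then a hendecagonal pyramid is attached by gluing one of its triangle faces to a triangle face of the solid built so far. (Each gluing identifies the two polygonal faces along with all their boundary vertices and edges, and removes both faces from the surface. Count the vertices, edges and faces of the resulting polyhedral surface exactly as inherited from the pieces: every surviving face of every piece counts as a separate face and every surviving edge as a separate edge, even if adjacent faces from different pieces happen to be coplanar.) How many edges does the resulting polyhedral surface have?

75

A heptagonal bipyramid: V=9, E=21, F=14.
Attach a pentagonal antiprism (V=10, E=20, F=12) along a 3-gon: merge 3 vertices and 3 edges, delete both glued faces → V=16, E=38, F=24.
Attach a heptagonal bipyramid (V=9, E=21, F=14) along a 3-gon: merge 3 vertices and 3 edges, delete both glued faces → V=22, E=56, F=36.
Attach a hendecagonal pyramid (V=12, E=22, F=12) along a 3-gon: merge 3 vertices and 3 edges, delete both glued faces → V=31, E=75, F=46.
Check: V − E + F = 31 − 75 + 46 = 2.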